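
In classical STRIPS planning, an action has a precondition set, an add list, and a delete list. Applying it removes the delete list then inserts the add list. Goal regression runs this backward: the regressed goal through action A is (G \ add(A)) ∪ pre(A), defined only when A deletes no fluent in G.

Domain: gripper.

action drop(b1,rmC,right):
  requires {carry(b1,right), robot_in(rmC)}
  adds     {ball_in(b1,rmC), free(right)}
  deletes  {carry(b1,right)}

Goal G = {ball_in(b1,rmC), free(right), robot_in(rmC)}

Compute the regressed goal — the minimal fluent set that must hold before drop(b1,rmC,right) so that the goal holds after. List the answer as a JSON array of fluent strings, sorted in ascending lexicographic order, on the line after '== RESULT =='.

Regress:
  G ∩ del = {}  (empty — regression defined)
  G \ add = {ball_in(b1,rmC), free(right), robot_in(rmC)} \ {ball_in(b1,rmC), free(right)} = {robot_in(rmC)}
  ∪ pre   = {robot_in(rmC)} ∪ {carry(b1,right), robot_in(rmC)}
          = {carry(b1,right), robot_in(rmC)}

== RESULT ==
["carry(b1,right)", "robot_in(rmC)"]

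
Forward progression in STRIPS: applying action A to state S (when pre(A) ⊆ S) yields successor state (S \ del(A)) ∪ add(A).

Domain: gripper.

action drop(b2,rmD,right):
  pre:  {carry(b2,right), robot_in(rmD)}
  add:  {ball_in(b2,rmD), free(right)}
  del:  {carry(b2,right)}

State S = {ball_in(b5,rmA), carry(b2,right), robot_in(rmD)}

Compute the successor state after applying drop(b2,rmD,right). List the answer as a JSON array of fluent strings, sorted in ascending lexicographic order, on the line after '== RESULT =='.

Progress:
  pre ⊆ S: {carry(b2,right), robot_in(rmD)} ⊆ S  — applicable
  S \ del = {ball_in(b5,rmA), robot_in(rmD)}
  ∪ add   = {ball_in(b2,rmD), ball_in(b5,rmA), free(right), robot_in(rmD)}

== RESULT ==
["ball_in(b2,rmD)", "ball_in(b5,rmA)", "free(right)", "robot_in(rmD)"]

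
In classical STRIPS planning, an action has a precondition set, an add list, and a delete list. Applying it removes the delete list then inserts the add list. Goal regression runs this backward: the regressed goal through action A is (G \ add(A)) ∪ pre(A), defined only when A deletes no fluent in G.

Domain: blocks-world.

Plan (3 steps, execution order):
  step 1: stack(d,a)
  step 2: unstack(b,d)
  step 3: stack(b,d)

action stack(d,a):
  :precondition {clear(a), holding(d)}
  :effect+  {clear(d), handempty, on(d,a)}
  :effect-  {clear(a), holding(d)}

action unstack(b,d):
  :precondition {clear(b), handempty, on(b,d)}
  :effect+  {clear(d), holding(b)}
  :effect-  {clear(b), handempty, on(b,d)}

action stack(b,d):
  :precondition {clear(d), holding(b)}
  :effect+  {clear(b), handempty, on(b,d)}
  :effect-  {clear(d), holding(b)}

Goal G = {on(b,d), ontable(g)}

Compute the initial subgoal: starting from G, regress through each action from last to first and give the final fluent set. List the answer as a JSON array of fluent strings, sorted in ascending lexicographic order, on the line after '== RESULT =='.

Work backward from the goal:
  through step 3 (stack(b,d)): drop {on(b,d)}, keep {ontable(g)}, require {clear(d), holding(b)}
    → {clear(d), holding(b), ontable(g)}
  through step 2 (unstack(b,d)): drop {clear(d), holding(b)}, keep {ontable(g)}, require {clear(b), handempty, on(b,d)}
    → {clear(b), handempty, on(b,d), ontable(g)}
  through step 1 (stack(d,a)): drop {handempty}, keep {clear(b), on(b,d), ontable(g)}, require {clear(a), holding(d)}
    → {clear(a), clear(b), holding(d), on(b,d), ontable(g)}

== RESULT ==
["clear(a)", "clear(b)", "holding(d)", "on(b,d)", "ontable(g)"]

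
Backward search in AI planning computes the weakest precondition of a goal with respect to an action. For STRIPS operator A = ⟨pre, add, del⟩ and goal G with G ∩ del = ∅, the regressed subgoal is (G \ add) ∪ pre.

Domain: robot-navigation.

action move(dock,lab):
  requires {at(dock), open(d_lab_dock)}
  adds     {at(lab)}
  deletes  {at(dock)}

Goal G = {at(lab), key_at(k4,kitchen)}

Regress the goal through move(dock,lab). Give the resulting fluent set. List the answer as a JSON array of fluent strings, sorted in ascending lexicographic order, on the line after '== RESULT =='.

Regress:
  G ∩ del = {}  (empty — regression defined)
  G \ add = {at(lab), key_at(k4,kitchen)} \ {at(lab)} = {key_at(k4,kitchen)}
  ∪ pre   = {key_at(k4,kitchen)} ∪ {at(dock), open(d_lab_dock)}
          = {at(dock), key_at(k4,kitchen), open(d_lab_dock)}

== RESULT ==
["at(dock)", "key_at(k4,kitchen)", "open(d_lab_dock)"]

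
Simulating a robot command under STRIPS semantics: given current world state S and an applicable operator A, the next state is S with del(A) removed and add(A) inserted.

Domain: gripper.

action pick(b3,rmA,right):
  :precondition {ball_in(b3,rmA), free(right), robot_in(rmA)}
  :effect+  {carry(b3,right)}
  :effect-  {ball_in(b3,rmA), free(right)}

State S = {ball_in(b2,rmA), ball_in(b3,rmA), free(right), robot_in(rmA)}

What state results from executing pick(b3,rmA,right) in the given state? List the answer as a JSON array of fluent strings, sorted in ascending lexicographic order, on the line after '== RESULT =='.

Progress:
  pre ⊆ S: {ball_in(b3,rmA), free(right), robot_in(rmA)} ⊆ S  — applicable
  S \ del = {ball_in(b2,rmA), robot_in(rmA)}
  ∪ add   = {ball_in(b2,rmA), carry(b3,right), robot_in(rmA)}

== RESULT ==
["ball_in(b2,rmA)", "carry(b3,right)", "robot_in(rmA)"]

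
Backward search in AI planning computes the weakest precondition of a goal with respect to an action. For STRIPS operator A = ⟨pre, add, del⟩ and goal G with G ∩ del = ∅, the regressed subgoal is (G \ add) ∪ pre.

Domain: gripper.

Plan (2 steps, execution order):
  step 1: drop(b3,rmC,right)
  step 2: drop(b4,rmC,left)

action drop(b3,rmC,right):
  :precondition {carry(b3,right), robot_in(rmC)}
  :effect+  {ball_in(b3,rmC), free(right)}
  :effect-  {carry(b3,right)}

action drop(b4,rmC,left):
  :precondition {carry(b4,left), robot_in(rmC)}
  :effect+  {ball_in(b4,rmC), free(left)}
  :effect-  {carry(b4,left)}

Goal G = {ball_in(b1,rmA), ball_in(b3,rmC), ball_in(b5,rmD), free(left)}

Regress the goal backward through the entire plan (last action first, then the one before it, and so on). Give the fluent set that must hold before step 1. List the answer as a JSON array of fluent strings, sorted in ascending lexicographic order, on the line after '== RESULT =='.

Regress step by step:
  through step 2 (drop(b4,rmC,left)): drop {free(left)}, keep {ball_in(b1,rmA), ball_in(b3,rmC), ball_in(b5,rmD)}, require {carry(b4,left), robot_in(rmC)}
    → {ball_in(b1,rmA), ball_in(b3,rmC), ball_in(b5,rmD), carry(b4,left), robot_in(rmC)}
  through step 1 (drop(b3,rmC,right)): drop {ball_in(b3,rmC)}, keep {ball_in(b1,rmA), ball_in(b5,rmD), carry(b4,left), robot_in(rmC)}, require {carry(b3,right), robot_in(rmC)}
    → {ball_in(b1,rmA), ball_in(b5,rmD), carry(b3,right), carry(b4,left), robot_in(rmC)}

== RESULT ==
["ball_in(b1,rmA)", "ball_in(b5,rmD)", "carry(b3,right)", "carry(b4,left)", "robot_in(rmC)"]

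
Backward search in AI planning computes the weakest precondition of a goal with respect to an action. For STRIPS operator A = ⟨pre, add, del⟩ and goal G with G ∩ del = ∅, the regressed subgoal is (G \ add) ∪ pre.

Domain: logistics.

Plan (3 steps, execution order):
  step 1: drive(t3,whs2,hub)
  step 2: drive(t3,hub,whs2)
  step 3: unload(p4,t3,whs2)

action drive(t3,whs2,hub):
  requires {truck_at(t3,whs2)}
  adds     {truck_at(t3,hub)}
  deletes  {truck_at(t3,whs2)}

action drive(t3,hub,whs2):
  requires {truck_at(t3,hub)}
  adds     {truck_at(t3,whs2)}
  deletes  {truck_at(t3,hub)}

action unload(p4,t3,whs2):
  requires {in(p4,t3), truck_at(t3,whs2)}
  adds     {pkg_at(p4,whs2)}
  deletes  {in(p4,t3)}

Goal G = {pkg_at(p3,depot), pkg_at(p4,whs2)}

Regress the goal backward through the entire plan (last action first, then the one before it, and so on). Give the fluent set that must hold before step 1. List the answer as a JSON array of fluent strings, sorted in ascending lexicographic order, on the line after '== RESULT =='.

Work backward from the goal:
  through step 3 (unload(p4,t3,whs2)): drop {pkg_at(p4,whs2)}, keep {pkg_at(p3,depot)}, require {in(p4,t3), truck_at(t3,whs2)}
    → {in(p4,t3), pkg_at(p3,depot), truck_at(t3,whs2)}
  through step 2 (drive(t3,hub,whs2)): drop {truck_at(t3,whs2)}, keep {in(p4,t3), pkg_at(p3,depot)}, require {truck_at(t3,hub)}
    → {in(p4,t3), pkg_at(p3,depot), truck_at(t3,hub)}
  through step 1 (drive(t3,whs2,hub)): drop {truck_at(t3,hub)}, keep {in(p4,t3), pkg_at(p3,depot)}, require {truck_at(t3,whs2)}
    → {in(p4,t3), pkg_at(p3,depot), truck_at(t3,whs2)}

== RESULT ==
["in(p4,t3)", "pkg_at(p3,depot)", "truck_at(t3,whs2)"]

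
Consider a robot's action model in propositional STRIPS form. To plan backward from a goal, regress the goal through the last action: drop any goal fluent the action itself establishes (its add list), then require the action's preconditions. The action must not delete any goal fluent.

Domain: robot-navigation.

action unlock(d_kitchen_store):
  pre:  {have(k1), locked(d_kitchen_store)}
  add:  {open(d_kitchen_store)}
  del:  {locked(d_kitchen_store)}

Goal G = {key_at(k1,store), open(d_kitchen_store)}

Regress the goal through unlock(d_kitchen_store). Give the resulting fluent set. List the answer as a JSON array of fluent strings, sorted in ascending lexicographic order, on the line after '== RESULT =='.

Regress:
  G ∩ del = {}  (empty — regression defined)
  G \ add = {key_at(k1,store), open(d_kitchen_store)} \ {open(d_kitchen_store)} = {key_at(k1,store)}
  ∪ pre   = {key_at(k1,store)} ∪ {have(k1), locked(d_kitchen_store)}
          = {have(k1), key_at(k1,store), locked(d_kitchen_store)}

== RESULT ==
["have(k1)", "key_at(k1,store)", "locked(d_kitchen_store)"]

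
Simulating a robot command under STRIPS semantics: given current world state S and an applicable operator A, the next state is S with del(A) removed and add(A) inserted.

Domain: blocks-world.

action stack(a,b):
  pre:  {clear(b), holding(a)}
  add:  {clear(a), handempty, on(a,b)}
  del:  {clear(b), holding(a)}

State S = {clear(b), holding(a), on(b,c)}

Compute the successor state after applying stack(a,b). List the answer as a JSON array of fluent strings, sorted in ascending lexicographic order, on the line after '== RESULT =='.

Progress:
  pre ⊆ S: {clear(b), holding(a)} ⊆ S  — applicable
  S \ del = {on(b,c)}
  ∪ add   = {clear(a), handempty, on(a,b), on(b,c)}

== RESULT ==
["clear(a)", "handempty", "on(a,b)", "on(b,c)"]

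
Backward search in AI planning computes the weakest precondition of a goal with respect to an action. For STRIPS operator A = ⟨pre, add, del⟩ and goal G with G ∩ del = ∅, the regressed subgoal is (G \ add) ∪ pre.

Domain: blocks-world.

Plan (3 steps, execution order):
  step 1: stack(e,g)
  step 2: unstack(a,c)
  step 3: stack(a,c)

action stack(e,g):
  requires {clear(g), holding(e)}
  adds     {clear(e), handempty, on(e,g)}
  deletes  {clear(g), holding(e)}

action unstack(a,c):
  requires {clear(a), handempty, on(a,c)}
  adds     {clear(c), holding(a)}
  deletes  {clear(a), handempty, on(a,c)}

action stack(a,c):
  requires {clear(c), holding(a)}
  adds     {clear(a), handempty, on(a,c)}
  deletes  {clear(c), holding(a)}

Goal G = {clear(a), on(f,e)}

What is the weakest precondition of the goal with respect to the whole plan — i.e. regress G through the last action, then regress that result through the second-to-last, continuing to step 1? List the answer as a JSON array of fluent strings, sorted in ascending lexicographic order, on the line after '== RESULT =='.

Work backward from the goal:
  through step 3 (stack(a,c)): drop {clear(a)}, keep {on(f,e)}, require {clear(c), holding(a)}
    → {clear(c), holding(a), on(f,e)}
  through step 2 (unstack(a,c)): drop {clear(c), holding(a)}, keep {on(f,e)}, require {clear(a), handempty, on(a,c)}
    → {clear(a), handempty, on(a,c), on(f,e)}
  through step 1 (stack(e,g)): drop {handempty}, keep {clear(a), on(a,c), on(f,e)}, require {clear(g), holding(e)}
    → {clear(a), clear(g), holding(e), on(a,c), on(f,e)}

== RESULT ==
["clear(a)", "clear(g)", "holding(e)", "on(a,c)", "on(f,e)"]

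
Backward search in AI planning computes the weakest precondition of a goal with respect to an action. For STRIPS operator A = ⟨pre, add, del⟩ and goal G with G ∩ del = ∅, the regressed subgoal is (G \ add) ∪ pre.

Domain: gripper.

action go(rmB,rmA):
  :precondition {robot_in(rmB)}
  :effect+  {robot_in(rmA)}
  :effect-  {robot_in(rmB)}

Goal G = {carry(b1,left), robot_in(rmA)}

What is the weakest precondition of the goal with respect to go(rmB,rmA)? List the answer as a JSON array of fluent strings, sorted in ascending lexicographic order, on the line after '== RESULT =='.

Regress:
  G ∩ del = {}  (empty — regression defined)
  G \ add = {carry(b1,left), robot_in(rmA)} \ {robot_in(rmA)} = {carry(b1,left)}
  ∪ pre   = {carry(b1,left)} ∪ {robot_in(rmB)}
          = {carry(b1,left), robot_in(rmB)}

== RESULT ==
["carry(b1,left)", "robot_in(rmB)"]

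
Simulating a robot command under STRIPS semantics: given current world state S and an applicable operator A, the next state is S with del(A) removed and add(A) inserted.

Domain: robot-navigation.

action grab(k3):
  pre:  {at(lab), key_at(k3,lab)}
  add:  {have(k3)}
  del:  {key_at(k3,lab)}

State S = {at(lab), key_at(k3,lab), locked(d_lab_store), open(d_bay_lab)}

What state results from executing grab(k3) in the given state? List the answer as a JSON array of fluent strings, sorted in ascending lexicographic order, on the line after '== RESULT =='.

Progress:
  pre ⊆ S: {at(lab), key_at(k3,lab)} ⊆ S  — applicable
  S \ del = {at(lab), locked(d_lab_store), open(d_bay_lab)}
  ∪ add   = {at(lab), have(k3), locked(d_lab_store), open(d_bay_lab)}

== RESULT ==
["at(lab)", "have(k3)", "locked(d_lab_store)", "open(d_bay_lab)"]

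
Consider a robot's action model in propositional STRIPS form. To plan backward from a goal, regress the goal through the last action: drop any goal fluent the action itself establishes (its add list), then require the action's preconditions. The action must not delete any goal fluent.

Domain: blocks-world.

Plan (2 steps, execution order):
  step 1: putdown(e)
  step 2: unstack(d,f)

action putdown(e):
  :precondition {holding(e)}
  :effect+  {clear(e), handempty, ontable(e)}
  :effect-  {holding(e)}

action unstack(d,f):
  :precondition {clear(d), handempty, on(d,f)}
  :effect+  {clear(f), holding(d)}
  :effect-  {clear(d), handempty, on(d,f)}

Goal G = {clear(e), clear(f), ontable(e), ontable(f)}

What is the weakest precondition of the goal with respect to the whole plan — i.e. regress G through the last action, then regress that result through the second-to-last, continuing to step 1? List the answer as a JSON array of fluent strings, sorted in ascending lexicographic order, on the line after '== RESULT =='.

Regress step by step:
  through step 2 (unstack(d,f)): drop {clear(f)}, keep {clear(e), ontable(e), ontable(f)}, require {clear(d), handempty, on(d,f)}
    → {clear(d), clear(e), handempty, on(d,f), ontable(e), ontable(f)}
  through step 1 (putdown(e)): drop {clear(e), handempty, ontable(e)}, keep {clear(d), on(d,f), ontable(f)}, require {holding(e)}
    → {clear(d), holding(e), on(d,f), ontable(f)}

== RESULT ==
["clear(d)", "holding(e)", "on(d,f)", "ontable(f)"]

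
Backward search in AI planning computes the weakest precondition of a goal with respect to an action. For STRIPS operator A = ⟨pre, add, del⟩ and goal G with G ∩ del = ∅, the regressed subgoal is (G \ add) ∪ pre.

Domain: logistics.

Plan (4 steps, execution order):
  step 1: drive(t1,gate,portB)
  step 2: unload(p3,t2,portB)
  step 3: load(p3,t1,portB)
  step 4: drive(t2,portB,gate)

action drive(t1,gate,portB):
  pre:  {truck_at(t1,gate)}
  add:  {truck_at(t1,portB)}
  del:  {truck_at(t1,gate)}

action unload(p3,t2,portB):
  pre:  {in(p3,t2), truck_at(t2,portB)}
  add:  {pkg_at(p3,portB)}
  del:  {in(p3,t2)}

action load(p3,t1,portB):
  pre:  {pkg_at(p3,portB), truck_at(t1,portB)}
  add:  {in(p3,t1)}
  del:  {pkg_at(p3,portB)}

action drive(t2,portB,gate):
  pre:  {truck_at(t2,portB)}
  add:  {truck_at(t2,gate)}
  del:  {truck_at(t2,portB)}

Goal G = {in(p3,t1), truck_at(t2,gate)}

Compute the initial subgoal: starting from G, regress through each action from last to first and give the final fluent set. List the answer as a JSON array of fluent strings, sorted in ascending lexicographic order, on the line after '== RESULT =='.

Regress step by step:
  through step 4 (drive(t2,portB,gate)): drop {truck_at(t2,gate)}, keep {in(p3,t1)}, require {truck_at(t2,portB)}
    → {in(p3,t1), truck_at(t2,portB)}
  through step 3 (load(p3,t1,portB)): drop {in(p3,t1)}, keep {truck_at(t2,portB)}, require {pkg_at(p3,portB), truck_at(t1,portB)}
    → {pkg_at(p3,portB), truck_at(t1,portB), truck_at(t2,portB)}
  through step 2 (unload(p3,t2,portB)): drop {pkg_at(p3,portB)}, keep {truck_at(t1,portB), truck_at(t2,portB)}, require {in(p3,t2), truck_at(t2,portB)}
    → {in(p3,t2), truck_at(t1,portB), truck_at(t2,portB)}
  through step 1 (drive(t1,gate,portB)): drop {truck_at(t1,portB)}, keep {in(p3,t2), truck_at(t2,portB)}, require {truck_at(t1,gate)}
    → {in(p3,t2), truck_at(t1,gate), truck_at(t2,portB)}

== RESULT ==
["in(p3,t2)", "truck_at(t1,gate)", "truck_at(t2,portB)"]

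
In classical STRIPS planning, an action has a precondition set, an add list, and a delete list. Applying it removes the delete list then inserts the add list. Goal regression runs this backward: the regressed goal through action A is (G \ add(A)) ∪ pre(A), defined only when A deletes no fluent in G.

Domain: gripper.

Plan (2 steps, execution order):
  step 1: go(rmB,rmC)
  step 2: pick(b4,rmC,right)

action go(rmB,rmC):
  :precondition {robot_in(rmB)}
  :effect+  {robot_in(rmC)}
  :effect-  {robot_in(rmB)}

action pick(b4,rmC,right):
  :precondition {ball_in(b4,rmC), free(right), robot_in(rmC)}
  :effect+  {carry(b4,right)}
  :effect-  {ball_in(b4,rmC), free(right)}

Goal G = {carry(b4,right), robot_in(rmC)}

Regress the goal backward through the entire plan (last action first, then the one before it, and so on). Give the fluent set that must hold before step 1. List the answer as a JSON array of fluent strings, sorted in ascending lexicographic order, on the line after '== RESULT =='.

Regress step by step:
  through step 2 (pick(b4,rmC,right)): drop {carry(b4,right)}, keep {robot_in(rmC)}, require {ball_in(b4,rmC), free(right), robot_in(rmC)}
    → {ball_in(b4,rmC), free(right), robot_in(rmC)}
  through step 1 (go(rmB,rmC)): drop {robot_in(rmC)}, keep {ball_in(b4,rmC), free(right)}, require {robot_in(rmB)}
    → {ball_in(b4,rmC), free(right), robot_in(rmB)}

== RESULT ==
["ball_in(b4,rmC)", "free(right)", "robot_in(rmB)"]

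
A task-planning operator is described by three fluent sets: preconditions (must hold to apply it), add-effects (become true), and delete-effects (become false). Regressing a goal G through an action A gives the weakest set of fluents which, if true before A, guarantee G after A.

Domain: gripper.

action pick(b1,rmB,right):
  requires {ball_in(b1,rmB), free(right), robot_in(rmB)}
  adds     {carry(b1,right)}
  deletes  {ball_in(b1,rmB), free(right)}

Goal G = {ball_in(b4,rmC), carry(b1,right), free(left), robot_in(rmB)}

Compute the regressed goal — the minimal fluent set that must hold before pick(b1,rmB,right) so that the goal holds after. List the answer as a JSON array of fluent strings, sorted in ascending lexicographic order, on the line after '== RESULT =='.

Regress:
  G ∩ del = {}  (empty — regression defined)
  G \ add = {ball_in(b4,rmC), carry(b1,right), free(left), robot_in(rmB)} \ {carry(b1,right)} = {ball_in(b4,rmC), free(left), robot_in(rmB)}
  ∪ pre   = {ball_in(b4,rmC), free(left), robot_in(rmB)} ∪ {ball_in(b1,rmB), free(right), robot_in(rmB)}
          = {ball_in(b1,rmB), ball_in(b4,rmC), free(left), free(right), robot_in(rmB)}

== RESULT ==
["ball_in(b1,rmB)", "ball_in(b4,rmC)", "free(left)", "free(right)", "robot_in(rmB)"]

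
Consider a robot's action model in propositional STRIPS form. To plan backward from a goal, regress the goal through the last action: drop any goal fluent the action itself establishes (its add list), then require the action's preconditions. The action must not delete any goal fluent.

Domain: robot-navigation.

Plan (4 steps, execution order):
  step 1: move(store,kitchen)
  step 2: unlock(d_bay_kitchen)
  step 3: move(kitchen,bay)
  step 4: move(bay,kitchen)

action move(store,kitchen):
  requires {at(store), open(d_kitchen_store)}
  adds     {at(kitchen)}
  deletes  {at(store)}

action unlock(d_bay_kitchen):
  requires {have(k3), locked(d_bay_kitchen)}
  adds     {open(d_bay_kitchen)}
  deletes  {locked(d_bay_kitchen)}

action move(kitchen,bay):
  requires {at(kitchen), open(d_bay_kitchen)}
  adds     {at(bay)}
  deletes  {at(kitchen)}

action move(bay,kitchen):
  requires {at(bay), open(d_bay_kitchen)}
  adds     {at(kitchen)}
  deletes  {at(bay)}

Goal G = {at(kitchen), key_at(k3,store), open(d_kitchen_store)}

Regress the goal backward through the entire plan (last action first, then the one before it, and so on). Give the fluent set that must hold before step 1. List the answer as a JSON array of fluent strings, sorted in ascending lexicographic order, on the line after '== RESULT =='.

Work backward from the goal:
  through step 4 (move(bay,kitchen)): drop {at(kitchen)}, keep {key_at(k3,store), open(d_kitchen_store)}, require {at(bay), open(d_bay_kitchen)}
    → {at(bay), key_at(k3,store), open(d_bay_kitchen), open(d_kitchen_store)}
  through step 3 (move(kitchen,bay)): drop {at(bay)}, keep {key_at(k3,store), open(d_bay_kitchen), open(d_kitchen_store)}, require {at(kitchen), open(d_bay_kitchen)}
    → {at(kitchen), key_at(k3,store), open(d_bay_kitchen), open(d_kitchen_store)}
  through step 2 (unlock(d_bay_kitchen)): drop {open(d_bay_kitchen)}, keep {at(kitchen), key_at(k3,store), open(d_kitchen_store)}, require {have(k3), locked(d_bay_kitchen)}
    → {at(kitchen), have(k3), key_at(k3,store), locked(d_bay_kitchen), open(d_kitchen_store)}
  through step 1 (move(store,kitchen)): drop {at(kitchen)}, keep {have(k3), key_at(k3,store), locked(d_bay_kitchen), open(d_kitchen_store)}, require {at(store), open(d_kitchen_store)}
    → {at(store), have(k3), key_at(k3,store), locked(d_bay_kitchen), open(d_kitchen_store)}

== RESULT ==
["at(store)", "have(k3)", "key_at(k3,store)", "locked(d_bay_kitchen)", "open(d_kitchen_store)"]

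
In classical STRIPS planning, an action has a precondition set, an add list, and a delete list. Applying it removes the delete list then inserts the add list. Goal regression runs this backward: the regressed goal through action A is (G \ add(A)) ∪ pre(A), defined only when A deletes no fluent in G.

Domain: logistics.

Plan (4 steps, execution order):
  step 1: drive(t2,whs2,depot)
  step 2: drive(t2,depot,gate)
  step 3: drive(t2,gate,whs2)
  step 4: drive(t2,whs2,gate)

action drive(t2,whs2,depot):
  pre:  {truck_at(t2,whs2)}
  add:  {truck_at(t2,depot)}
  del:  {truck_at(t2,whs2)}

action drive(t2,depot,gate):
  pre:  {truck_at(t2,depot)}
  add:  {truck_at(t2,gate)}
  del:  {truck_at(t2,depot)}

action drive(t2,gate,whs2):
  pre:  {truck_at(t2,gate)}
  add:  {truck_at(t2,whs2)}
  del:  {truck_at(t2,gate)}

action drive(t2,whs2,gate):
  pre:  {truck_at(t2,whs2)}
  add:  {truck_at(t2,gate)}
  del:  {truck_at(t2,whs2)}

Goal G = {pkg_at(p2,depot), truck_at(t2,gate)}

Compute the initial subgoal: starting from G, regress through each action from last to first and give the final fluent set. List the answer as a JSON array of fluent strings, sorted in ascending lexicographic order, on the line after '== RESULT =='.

Regress step by step:
  through step 4 (drive(t2,whs2,gate)): drop {truck_at(t2,gate)}, keep {pkg_at(p2,depot)}, require {truck_at(t2,whs2)}
    → {pkg_at(p2,depot), truck_at(t2,whs2)}
  through step 3 (drive(t2,gate,whs2)): drop {truck_at(t2,whs2)}, keep {pkg_at(p2,depot)}, require {truck_at(t2,gate)}
    → {pkg_at(p2,depot), truck_at(t2,gate)}
  through step 2 (drive(t2,depot,gate)): drop {truck_at(t2,gate)}, keep {pkg_at(p2,depot)}, require {truck_at(t2,depot)}
    → {pkg_at(p2,depot), truck_at(t2,depot)}
  through step 1 (drive(t2,whs2,depot)): drop {truck_at(t2,depot)}, keep {pkg_at(p2,depot)}, require {truck_at(t2,whs2)}
    → {pkg_at(p2,depot), truck_at(t2,whs2)}

== RESULT ==
["pkg_at(p2,depot)", "truck_at(t2,whs2)"]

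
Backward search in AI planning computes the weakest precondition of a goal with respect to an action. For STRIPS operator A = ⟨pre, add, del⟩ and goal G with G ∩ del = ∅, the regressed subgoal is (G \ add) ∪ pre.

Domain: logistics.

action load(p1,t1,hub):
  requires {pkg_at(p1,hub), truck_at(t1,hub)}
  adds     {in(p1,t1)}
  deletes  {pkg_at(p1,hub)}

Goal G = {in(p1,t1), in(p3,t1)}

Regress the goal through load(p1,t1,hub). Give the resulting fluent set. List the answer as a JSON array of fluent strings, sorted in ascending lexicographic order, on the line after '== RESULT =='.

Regress:
  G ∩ del = {}  (empty — regression defined)
  G \ add = {in(p1,t1), in(p3,t1)} \ {in(p1,t1)} = {in(p3,t1)}
  ∪ pre   = {in(p3,t1)} ∪ {pkg_at(p1,hub), truck_at(t1,hub)}
          = {in(p3,t1), pkg_at(p1,hub), truck_at(t1,hub)}

== RESULT ==
["in(p3,t1)", "pkg_at(p1,hub)", "truck_at(t1,hub)"]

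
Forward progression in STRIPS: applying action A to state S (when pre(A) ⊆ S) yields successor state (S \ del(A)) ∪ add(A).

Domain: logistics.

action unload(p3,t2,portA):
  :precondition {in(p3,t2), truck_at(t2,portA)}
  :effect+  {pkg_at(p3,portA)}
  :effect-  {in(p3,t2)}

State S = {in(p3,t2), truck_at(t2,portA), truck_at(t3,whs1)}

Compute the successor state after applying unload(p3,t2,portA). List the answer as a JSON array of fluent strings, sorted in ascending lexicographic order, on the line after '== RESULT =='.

Progress:
  pre ⊆ S: {in(p3,t2), truck_at(t2,portA)} ⊆ S  — applicable
  S \ del = {truck_at(t2,portA), truck_at(t3,whs1)}
  ∪ add   = {pkg_at(p3,portA), truck_at(t2,portA), truck_at(t3,whs1)}

== RESULT ==
["pkg_at(p3,portA)", "truck_at(t2,portA)", "truck_at(t3,whs1)"]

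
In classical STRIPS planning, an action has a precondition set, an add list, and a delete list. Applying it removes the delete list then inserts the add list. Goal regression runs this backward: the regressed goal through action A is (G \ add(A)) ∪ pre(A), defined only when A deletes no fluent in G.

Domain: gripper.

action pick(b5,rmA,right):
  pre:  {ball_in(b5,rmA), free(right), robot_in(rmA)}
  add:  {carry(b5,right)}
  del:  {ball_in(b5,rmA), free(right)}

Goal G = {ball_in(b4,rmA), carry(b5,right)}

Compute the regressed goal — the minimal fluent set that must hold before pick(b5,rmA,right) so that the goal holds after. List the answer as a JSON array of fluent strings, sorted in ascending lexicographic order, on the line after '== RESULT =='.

Regress:
  G ∩ del = {}  (empty — regression defined)
  G \ add = {ball_in(b4,rmA), carry(b5,right)} \ {carry(b5,right)} = {ball_in(b4,rmA)}
  ∪ pre   = {ball_in(b4,rmA)} ∪ {ball_in(b5,rmA), free(right), robot_in(rmA)}
          = {ball_in(b4,rmA), ball_in(b5,rmA), free(right), robot_in(rmA)}

== RESULT ==
["ball_in(b4,rmA)", "ball_in(b5,rmA)", "free(right)", "robot_in(rmA)"]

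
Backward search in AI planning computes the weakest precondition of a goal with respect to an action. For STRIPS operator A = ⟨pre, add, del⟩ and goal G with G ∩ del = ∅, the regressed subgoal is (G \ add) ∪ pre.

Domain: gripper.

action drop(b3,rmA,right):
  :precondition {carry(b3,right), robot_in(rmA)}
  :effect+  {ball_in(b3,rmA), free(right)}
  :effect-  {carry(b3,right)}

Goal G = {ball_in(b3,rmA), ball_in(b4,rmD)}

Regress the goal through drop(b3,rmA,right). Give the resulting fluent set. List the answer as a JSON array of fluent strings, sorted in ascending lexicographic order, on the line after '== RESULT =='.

Regress:
  G ∩ del = {}  (empty — regression defined)
  G \ add = {ball_in(b3,rmA), ball_in(b4,rmD)} \ {ball_in(b3,rmA), free(right)} = {ball_in(b4,rmD)}
  ∪ pre   = {ball_in(b4,rmD)} ∪ {carry(b3,right), robot_in(rmA)}
          = {ball_in(b4,rmD), carry(b3,right), robot_in(rmA)}

== RESULT ==
["ball_in(b4,rmD)", "carry(b3,right)", "robot_in(rmA)"]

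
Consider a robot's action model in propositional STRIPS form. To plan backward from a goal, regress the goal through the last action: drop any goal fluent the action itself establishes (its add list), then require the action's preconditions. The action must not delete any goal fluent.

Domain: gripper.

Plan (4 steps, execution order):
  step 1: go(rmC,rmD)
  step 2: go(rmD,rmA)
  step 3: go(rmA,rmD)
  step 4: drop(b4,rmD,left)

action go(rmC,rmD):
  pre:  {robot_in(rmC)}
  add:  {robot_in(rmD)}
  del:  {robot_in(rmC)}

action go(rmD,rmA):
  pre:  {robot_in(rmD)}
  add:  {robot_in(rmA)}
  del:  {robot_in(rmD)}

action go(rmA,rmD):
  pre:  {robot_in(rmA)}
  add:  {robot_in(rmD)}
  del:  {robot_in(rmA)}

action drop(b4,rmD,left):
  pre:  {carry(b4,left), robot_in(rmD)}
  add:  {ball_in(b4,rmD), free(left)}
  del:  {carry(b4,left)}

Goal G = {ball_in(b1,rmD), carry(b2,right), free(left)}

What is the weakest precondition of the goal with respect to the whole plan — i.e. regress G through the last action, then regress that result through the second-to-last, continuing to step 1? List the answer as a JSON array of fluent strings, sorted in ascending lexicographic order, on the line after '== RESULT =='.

Work backward from the goal:
  through step 4 (drop(b4,rmD,left)): drop {free(left)}, keep {ball_in(b1,rmD), carry(b2,right)}, require {carry(b4,left), robot_in(rmD)}
    → {ball_in(b1,rmD), carry(b2,right), carry(b4,left), robot_in(rmD)}
  through step 3 (go(rmA,rmD)): drop {robot_in(rmD)}, keep {ball_in(b1,rmD), carry(b2,right), carry(b4,left)}, require {robot_in(rmA)}
    → {ball_in(b1,rmD), carry(b2,right), carry(b4,left), robot_in(rmA)}
  through step 2 (go(rmD,rmA)): drop {robot_in(rmA)}, keep {ball_in(b1,rmD), carry(b2,right), carry(b4,left)}, require {robot_in(rmD)}
    → {ball_in(b1,rmD), carry(b2,right), carry(b4,left), robot_in(rmD)}
  through step 1 (go(rmC,rmD)): drop {robot_in(rmD)}, keep {ball_in(b1,rmD), carry(b2,right), carry(b4,left)}, require {robot_in(rmC)}
    → {ball_in(b1,rmD), carry(b2,right), carry(b4,left), robot_in(rmC)}

== RESULT ==
["ball_in(b1,rmD)", "carry(b2,right)", "carry(b4,left)", "robot_in(rmC)"]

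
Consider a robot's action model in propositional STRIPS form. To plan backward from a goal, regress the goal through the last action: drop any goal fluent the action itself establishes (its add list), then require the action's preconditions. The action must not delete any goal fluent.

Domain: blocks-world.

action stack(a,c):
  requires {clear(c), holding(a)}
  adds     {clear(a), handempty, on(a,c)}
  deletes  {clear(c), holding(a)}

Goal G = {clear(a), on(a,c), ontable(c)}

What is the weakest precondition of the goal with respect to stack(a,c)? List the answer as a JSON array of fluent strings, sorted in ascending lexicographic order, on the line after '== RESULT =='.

Regress:
  G ∩ del = {}  (empty — regression defined)
  G \ add = {clear(a), on(a,c), ontable(c)} \ {clear(a), handempty, on(a,c)} = {ontable(c)}
  ∪ pre   = {ontable(c)} ∪ {clear(c), holding(a)}
          = {clear(c), holding(a), ontable(c)}

== RESULT ==
["clear(c)", "holding(a)", "ontable(c)"]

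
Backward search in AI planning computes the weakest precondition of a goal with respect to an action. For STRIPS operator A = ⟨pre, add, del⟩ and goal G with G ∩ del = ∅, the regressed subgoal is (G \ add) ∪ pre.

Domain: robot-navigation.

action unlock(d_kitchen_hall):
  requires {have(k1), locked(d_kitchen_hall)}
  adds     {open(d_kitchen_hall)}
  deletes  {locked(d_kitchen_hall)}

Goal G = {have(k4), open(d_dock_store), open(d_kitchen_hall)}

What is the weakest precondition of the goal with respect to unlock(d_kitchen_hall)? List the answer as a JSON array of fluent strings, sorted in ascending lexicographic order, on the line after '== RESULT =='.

Compute (G \ add) ∪ pre:
  G ∩ del = {}  (empty — regression defined)
  G \ add = {have(k4), open(d_dock_store), open(d_kitchen_hall)} \ {open(d_kitchen_hall)} = {have(k4), open(d_dock_store)}
  ∪ pre   = {have(k4), open(d_dock_store)} ∪ {have(k1), locked(d_kitchen_hall)}
          = {have(k1), have(k4), locked(d_kitchen_hall), open(d_dock_store)}

== RESULT ==
["have(k1)", "have(k4)", "locked(d_kitchen_hall)", "open(d_dock_store)"]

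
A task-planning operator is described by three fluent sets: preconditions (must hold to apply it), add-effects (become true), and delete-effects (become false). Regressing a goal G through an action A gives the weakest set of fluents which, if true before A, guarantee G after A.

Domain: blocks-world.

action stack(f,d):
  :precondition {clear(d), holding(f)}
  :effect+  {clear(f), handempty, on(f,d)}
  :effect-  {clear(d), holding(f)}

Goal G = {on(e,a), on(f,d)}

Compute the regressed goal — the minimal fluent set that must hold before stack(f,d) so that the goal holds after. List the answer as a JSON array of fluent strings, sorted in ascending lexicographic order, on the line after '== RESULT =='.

Regress:
  G ∩ del = {}  (empty — regression defined)
  G \ add = {on(e,a), on(f,d)} \ {clear(f), handempty, on(f,d)} = {on(e,a)}
  ∪ pre   = {on(e,a)} ∪ {clear(d), holding(f)}
          = {clear(d), holding(f), on(e,a)}

== RESULT ==
["clear(d)", "holding(f)", "on(e,a)"]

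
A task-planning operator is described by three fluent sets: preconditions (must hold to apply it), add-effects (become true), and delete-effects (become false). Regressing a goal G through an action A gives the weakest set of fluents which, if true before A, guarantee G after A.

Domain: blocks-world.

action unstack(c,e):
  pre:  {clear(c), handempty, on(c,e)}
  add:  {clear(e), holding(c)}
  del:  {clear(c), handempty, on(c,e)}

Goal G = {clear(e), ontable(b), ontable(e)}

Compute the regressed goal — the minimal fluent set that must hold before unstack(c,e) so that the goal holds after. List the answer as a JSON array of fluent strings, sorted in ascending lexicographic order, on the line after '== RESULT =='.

Regress:
  G ∩ del = {}  (empty — regression defined)
  G \ add = {clear(e), ontable(b), ontable(e)} \ {clear(e), holding(c)} = {ontable(b), ontable(e)}
  ∪ pre   = {ontable(b), ontable(e)} ∪ {clear(c), handempty, on(c,e)}
          = {clear(c), handempty, on(c,e), ontable(b), ontable(e)}

== RESULT ==
["clear(c)", "handempty", "on(c,e)", "ontable(b)", "ontable(e)"]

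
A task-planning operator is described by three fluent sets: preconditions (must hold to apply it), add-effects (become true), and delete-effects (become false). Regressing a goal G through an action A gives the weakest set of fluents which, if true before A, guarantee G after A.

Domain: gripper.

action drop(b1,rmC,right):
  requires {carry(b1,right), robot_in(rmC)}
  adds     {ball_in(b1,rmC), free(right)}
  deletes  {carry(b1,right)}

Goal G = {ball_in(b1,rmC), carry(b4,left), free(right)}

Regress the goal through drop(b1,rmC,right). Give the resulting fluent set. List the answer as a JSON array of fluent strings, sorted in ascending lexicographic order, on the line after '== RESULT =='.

Regress:
  G ∩ del = {}  (empty — regression defined)
  G \ add = {ball_in(b1,rmC), carry(b4,left), free(right)} \ {ball_in(b1,rmC), free(right)} = {carry(b4,left)}
  ∪ pre   = {carry(b4,left)} ∪ {carry(b1,right), robot_in(rmC)}
          = {carry(b1,right), carry(b4,left), robot_in(rmC)}

== RESULT ==
["carry(b1,right)", "carry(b4,left)", "robot_in(rmC)"]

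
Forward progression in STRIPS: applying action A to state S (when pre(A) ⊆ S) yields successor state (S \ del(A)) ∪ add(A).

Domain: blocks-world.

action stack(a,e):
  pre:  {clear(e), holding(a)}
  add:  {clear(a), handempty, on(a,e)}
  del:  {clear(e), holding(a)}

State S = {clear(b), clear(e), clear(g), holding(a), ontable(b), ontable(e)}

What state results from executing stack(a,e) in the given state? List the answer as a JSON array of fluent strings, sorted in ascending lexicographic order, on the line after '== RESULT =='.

Compute (S \ del) ∪ add:
  pre ⊆ S: {clear(e), holding(a)} ⊆ S  — applicable
  S \ del = {clear(b), clear(g), ontable(b), ontable(e)}
  ∪ add   = {clear(a), clear(b), clear(g), handempty, on(a,e), ontable(b), ontable(e)}

== RESULT ==
["clear(a)", "clear(b)", "clear(g)", "handempty", "on(a,e)", "ontable(b)", "ontable(e)"]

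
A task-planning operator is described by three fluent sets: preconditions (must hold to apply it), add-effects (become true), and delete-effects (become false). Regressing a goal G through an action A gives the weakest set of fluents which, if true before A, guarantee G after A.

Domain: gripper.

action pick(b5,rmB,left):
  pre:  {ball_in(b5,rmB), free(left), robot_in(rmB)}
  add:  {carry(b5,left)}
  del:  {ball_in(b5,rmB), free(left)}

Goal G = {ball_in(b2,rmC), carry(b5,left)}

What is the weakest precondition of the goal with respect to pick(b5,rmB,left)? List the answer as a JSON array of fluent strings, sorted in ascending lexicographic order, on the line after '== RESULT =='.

Regress:
  G ∩ del = {}  (empty — regression defined)
  G \ add = {ball_in(b2,rmC), carry(b5,left)} \ {carry(b5,left)} = {ball_in(b2,rmC)}
  ∪ pre   = {ball_in(b2,rmC)} ∪ {ball_in(b5,rmB), free(left), robot_in(rmB)}
          = {ball_in(b2,rmC), ball_in(b5,rmB), free(left), robot_in(rmB)}

== RESULT ==
["ball_in(b2,rmC)", "ball_in(b5,rmB)", "free(left)", "robot_in(rmB)"]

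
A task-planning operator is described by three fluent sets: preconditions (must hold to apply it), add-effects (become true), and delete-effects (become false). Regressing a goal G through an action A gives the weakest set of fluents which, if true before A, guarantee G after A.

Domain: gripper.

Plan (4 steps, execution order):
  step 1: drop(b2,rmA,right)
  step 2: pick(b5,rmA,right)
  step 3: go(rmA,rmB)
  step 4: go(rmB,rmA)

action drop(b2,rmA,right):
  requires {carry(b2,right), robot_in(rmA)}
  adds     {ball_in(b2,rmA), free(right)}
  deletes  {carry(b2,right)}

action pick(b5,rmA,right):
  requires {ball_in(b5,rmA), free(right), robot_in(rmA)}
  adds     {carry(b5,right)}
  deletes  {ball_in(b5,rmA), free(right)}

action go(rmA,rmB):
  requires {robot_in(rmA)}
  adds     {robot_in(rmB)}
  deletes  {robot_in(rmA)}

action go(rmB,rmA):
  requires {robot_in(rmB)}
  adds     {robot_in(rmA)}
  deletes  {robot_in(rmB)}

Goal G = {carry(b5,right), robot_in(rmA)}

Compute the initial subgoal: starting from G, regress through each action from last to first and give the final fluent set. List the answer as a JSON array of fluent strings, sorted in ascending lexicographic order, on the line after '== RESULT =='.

Work backward from the goal:
  through step 4 (go(rmB,rmA)): drop {robot_in(rmA)}, keep {carry(b5,right)}, require {robot_in(rmB)}
    → {carry(b5,right), robot_in(rmB)}
  through step 3 (go(rmA,rmB)): drop {robot_in(rmB)}, keep {carry(b5,right)}, require {robot_in(rmA)}
    → {carry(b5,right), robot_in(rmA)}
  through step 2 (pick(b5,rmA,right)): drop {carry(b5,right)}, keep {robot_in(rmA)}, require {ball_in(b5,rmA), free(right), robot_in(rmA)}
    → {ball_in(b5,rmA), free(right), robot_in(rmA)}
  through step 1 (drop(b2,rmA,right)): drop {free(right)}, keep {ball_in(b5,rmA), robot_in(rmA)}, require {carry(b2,right), robot_in(rmA)}
    → {ball_in(b5,rmA), carry(b2,right), robot_in(rmA)}

== RESULT ==
["ball_in(b5,rmA)", "carry(b2,right)", "robot_in(rmA)"]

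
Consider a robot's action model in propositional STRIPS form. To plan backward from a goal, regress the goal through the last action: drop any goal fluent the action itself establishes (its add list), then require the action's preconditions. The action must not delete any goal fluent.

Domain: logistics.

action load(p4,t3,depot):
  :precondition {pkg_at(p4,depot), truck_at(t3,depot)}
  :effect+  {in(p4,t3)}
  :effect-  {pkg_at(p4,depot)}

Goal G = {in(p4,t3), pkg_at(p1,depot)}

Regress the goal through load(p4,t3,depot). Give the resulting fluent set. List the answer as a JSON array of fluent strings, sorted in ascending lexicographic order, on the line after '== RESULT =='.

Regress:
  G ∩ del = {}  (empty — regression defined)
  G \ add = {in(p4,t3), pkg_at(p1,depot)} \ {in(p4,t3)} = {pkg_at(p1,depot)}
  ∪ pre   = {pkg_at(p1,depot)} ∪ {pkg_at(p4,depot), truck_at(t3,depot)}
          = {pkg_at(p1,depot), pkg_at(p4,depot), truck_at(t3,depot)}

== RESULT ==
["pkg_at(p1,depot)", "pkg_at(p4,depot)", "truck_at(t3,depot)"]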